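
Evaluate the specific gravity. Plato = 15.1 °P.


SG = 259/(259 − P)
SG = 259/(259 − 15.1)

1.0619


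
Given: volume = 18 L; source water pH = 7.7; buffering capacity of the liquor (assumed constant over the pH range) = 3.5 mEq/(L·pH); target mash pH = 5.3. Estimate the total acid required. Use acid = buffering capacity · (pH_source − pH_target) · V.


acid = 3.5 · (7.7 − 5.3) · 18

151.2000 mEq


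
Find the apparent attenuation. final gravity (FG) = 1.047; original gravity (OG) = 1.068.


AA = (OG − FG)/(OG − 1) · 100
AA = (1.068 − 1.047)/(1.068 − 1) · 100

30.8824 %


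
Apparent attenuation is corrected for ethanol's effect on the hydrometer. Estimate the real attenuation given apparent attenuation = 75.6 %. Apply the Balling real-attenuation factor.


RA = AA · 0.8192
RA = 75.6 · 0.8192

61.9315 %


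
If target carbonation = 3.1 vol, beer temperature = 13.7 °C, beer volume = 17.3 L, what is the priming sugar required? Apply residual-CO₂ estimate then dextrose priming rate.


residual = 14.695·(0.01821 + 0.09011·e^(−0.04·T));  sugar = (target − residual)·4.0·V
residual = 14.695·(0.01821 + 0.09011·e^(−0.04·13.7)) = 1.0331
sugar = (3.1 − 1.0331)·4.0·17.3

143.0293 g


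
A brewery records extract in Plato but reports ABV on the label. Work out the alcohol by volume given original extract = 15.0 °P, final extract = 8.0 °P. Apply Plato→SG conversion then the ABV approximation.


SG = 259/(259 − P);  ABV = (OG − FG)·131.25
OG = 259/(259 − 15.0) = 1.0615
FG = 259/(259 − 8.0) = 1.0319
ABV = (1.0615 − 1.0319)·131.25

3.8854 % ABV


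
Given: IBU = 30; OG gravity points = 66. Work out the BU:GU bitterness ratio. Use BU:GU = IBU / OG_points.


BU:GU = 30 / 66

0.4545


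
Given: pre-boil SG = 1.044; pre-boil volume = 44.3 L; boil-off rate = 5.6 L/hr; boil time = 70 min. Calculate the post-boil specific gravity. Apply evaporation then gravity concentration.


V_post = V_pre − rate·(t/60);  SG_post = 1 + (SG_pre−1)·V_pre/V_post
V_post = 44.3 − 5.6·(70/60) = 37.7667
SG_post = 1 + (1.044 − 1)·44.3/37.7667

1.0516


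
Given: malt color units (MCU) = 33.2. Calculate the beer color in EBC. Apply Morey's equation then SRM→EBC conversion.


SRM = 1.4922·MCU^0.6859;  EBC = SRM·1.97
SRM = 1.4922·33.2^0.6859 = 16.4883
EBC = 16.4883·1.97

32.4819 EBC


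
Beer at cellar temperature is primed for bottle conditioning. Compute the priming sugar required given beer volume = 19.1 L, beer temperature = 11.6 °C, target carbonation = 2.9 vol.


residual = 14.695·(0.01821 + 0.09011·e^(−0.04·T));  sugar = (target − residual)·4.0·V
residual = 14.695·(0.01821 + 0.09011·e^(−0.04·11.6)) = 1.1002
sugar = (2.9 − 1.1002)·4.0·19.1

137.5060 g


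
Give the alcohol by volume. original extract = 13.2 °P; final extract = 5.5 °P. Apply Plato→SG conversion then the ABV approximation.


SG = 259/(259 − P);  ABV = (OG − FG)·131.25
OG = 259/(259 − 13.2) = 1.0537
FG = 259/(259 − 5.5) = 1.0217
ABV = (1.0537 − 1.0217)·131.25

4.2008 % ABV


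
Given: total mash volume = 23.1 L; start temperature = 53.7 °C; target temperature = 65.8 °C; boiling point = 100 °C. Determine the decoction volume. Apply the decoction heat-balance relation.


V_dec = V_total·(T_target − T_start)/(T_boil − T_start)
V_dec = 23.1·(65.8 − 53.7)/(100 − 53.7)

6.0369 L


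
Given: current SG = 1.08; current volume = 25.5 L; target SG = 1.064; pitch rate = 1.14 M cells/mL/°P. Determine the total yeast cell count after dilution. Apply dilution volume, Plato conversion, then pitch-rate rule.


V_w = V·((SG_c−1)/(SG_t−1)−1);  °P = 259 − 259/SG_t;  cells = rate·(V+V_w)·°P
V_w = 25.5·((1.08−1)/(1.064−1)−1) = 6.3750
V_final = 25.5 + 6.3750 = 31.8750
°P = 259 − 259/1.064 = 15.5789
cells = 1.14·31.8750·15.5789

566.1000 billion cells


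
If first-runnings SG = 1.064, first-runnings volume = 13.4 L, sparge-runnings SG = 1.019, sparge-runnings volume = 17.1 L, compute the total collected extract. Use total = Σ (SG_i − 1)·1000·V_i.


first = (1.064 − 1)·1000·13.4 = 857.6000
sparge = (1.019 − 1)·1000·17.1 = 324.9000
total = 857.6000 + 324.9000

1182.5000 gravity·L


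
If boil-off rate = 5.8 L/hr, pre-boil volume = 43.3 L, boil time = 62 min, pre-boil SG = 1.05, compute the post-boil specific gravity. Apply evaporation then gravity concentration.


V_post = V_pre − rate·(t/60);  SG_post = 1 + (SG_pre−1)·V_pre/V_post
V_post = 43.3 − 5.8·(62/60) = 37.3067
SG_post = 1 + (1.05 − 1)·43.3/37.3067

1.0580


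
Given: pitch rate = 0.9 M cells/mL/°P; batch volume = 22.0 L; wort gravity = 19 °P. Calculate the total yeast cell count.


cells (billions) = rate · V_L · °P
cells = 0.9 · 22.0 · 19

376.2000 billion cells


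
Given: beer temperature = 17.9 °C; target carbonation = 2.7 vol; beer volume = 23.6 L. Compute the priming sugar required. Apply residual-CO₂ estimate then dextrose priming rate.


residual = 14.695·(0.01821 + 0.09011·e^(−0.04·T));  sugar = (target − residual)·4.0·V
residual = 14.695·(0.01821 + 0.09011·e^(−0.04·17.9)) = 0.9147
sugar = (2.7 − 0.9147)·4.0·23.6

168.5304 g


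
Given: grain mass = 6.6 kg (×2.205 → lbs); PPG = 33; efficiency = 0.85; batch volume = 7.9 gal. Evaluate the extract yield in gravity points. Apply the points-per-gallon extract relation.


points = lbs × PPG × eff / vol
lbs = 6.6 × 2.205 = 14.5530
points = 14.5530 × 33 × 0.85 / 7.9

51.6724 points


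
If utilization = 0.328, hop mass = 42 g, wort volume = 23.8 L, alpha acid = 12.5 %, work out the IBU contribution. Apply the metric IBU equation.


IBU = (α/100)·mass·U·1000 / V
IBU = (12.5/100)·42·0.328·1000 / 23.8

72.3529 IBU


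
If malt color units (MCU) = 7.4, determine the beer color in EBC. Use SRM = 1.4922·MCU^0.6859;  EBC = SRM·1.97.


SRM = 1.4922·7.4^0.6859 = 5.8889
EBC = 5.8889·1.97

11.6011 EBC


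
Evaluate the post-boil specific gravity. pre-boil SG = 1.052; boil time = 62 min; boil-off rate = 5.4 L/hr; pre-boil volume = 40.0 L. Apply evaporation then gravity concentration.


V_post = V_pre − rate·(t/60);  SG_post = 1 + (SG_pre−1)·V_pre/V_post
V_post = 40.0 − 5.4·(62/60) = 34.4200
SG_post = 1 + (1.052 − 1)·40.0/34.4200

1.0604


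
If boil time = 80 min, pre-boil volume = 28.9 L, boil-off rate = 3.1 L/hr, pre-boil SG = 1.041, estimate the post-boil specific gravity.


V_post = V_pre − rate·(t/60);  SG_post = 1 + (SG_pre−1)·V_pre/V_post
V_post = 28.9 − 3.1·(80/60) = 24.7667
SG_post = 1 + (1.041 − 1)·28.9/24.7667

1.0478


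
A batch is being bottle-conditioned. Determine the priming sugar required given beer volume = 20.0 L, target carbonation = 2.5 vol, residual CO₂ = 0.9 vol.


sugar = (target − residual)·4.0·V
sugar = (2.5 − 0.9)·4.0·20.0

128.0000 g


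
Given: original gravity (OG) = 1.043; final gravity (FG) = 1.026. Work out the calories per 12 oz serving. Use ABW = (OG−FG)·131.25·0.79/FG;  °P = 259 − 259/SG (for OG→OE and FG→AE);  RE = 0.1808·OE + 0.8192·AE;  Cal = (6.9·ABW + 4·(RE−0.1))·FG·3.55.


ABW = (1.043 − 1.026)·131.25·0.79/1.026 = 1.7180
OE = 259 − 259/1.043 = 10.6779 °P
AE = 259 − 259/1.026 = 6.5634 °P
RE = 0.1808·10.6779 + 0.8192·6.5634 = 7.3073 °P
Cal = (6.9·1.7180 + 4·(7.3073−0.1))·1.026·3.55

148.1810 kcal


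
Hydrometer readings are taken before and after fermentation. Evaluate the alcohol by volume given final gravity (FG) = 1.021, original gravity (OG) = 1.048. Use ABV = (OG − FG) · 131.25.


ABV = (1.048 − 1.021) · 131.25

3.5438 % ABV


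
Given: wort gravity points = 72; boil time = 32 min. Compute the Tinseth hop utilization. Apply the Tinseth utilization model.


U = 1.65·0.000125^(GP/1000) · (1 − e^(−0.04·t))/4.15
bigness = 1.65·0.000125^(72/1000) = 0.8639
boil_factor = (1 − e^(−0.04·32))/4.15 = 0.1740
U = 0.8639 · 0.1740

0.1503


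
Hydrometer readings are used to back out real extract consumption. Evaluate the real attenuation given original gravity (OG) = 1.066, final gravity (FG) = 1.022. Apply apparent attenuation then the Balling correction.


AA = (OG−FG)/(OG−1)·100;  RA = AA·0.8192
AA = (1.066 − 1.022)/(1.066 − 1)·100 = 66.6667
RA = 66.6667·0.8192

54.6133 %


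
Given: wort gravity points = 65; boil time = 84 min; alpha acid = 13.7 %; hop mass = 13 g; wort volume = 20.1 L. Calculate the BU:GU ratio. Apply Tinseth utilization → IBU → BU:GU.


U = 1.65·0.000125^(GP/1000)·(1−e^(−0.04t))/4.15;  IBU = (α/100)·m·U·1000/V;  BU:GU = IBU/GP
U = 1.65·0.000125^(65/1000)·(1−e^(−0.04·84))/4.15 = 0.2140
IBU = (13.7/100)·13·0.2140·1000/20.1 = 18.9605
BU:GU = 18.9605/65

0.2917


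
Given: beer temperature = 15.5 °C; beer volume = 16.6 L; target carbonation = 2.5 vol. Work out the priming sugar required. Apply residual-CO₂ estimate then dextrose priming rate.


residual = 14.695·(0.01821 + 0.09011·e^(−0.04·T));  sugar = (target − residual)·4.0·V
residual = 14.695·(0.01821 + 0.09011·e^(−0.04·15.5)) = 0.9799
sugar = (2.5 − 0.9799)·4.0·16.6

100.9331 g


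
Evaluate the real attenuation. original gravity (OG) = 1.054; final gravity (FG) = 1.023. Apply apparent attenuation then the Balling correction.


AA = (OG−FG)/(OG−1)·100;  RA = AA·0.8192
AA = (1.054 − 1.023)/(1.054 − 1)·100 = 57.4074
RA = 57.4074·0.8192

47.0281 %


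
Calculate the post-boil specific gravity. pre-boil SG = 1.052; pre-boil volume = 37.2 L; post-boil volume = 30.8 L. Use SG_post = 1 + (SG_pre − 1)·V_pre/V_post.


pts_pre = (1.052 − 1)·1000 = 52.0000
pts_post = 52.0000·37.2/30.8 = 62.8052
SG_post = 1 + 62.8052/1000

1.0628


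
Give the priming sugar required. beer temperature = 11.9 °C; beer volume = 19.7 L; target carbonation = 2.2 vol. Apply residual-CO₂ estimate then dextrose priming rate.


residual = 14.695·(0.01821 + 0.09011·e^(−0.04·T));  sugar = (target − residual)·4.0·V
residual = 14.695·(0.01821 + 0.09011·e^(−0.04·11.9)) = 1.0903
sugar = (2.2 − 1.0903)·4.0·19.7

87.4481 g


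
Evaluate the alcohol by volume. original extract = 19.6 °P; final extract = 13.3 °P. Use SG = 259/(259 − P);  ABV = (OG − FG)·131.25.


OG = 259/(259 − 19.6) = 1.0819
FG = 259/(259 − 13.3) = 1.0541
ABV = (1.0819 − 1.0541)·131.25

3.6409 % ABV


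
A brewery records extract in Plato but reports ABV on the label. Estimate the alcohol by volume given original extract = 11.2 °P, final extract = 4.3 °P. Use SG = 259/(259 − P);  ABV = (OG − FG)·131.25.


OG = 259/(259 − 11.2) = 1.0452
FG = 259/(259 − 4.3) = 1.0169
ABV = (1.0452 − 1.0169)·131.25

3.7164 % ABV


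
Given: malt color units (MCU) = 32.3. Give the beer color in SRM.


SRM = 1.4922 · MCU^0.6859
SRM = 1.4922 · 32.3^0.6859

16.1804 SRM


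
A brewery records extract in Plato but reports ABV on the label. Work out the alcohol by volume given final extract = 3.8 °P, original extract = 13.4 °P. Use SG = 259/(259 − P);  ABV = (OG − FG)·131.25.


OG = 259/(259 − 13.4) = 1.0546
FG = 259/(259 − 3.8) = 1.0149
ABV = (1.0546 − 1.0149)·131.25

5.2067 % ABV


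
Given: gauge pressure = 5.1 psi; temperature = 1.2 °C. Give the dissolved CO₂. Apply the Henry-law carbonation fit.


vols = (P + 14.695)·(0.01821 + 0.09011·e^(−0.04·T))
vols = (5.1 + 14.695)·(0.01821 + 0.09011·e^(−0.04·1.2))

2.0606 volumes


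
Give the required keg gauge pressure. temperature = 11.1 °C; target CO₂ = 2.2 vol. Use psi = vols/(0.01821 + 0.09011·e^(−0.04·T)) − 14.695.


psi = 2.2/(0.01821 + 0.09011·e^(−0.04·11.1)) − 14.695

14.2476 psi


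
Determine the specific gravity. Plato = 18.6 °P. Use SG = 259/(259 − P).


SG = 259/(259 − 18.6)

1.0774


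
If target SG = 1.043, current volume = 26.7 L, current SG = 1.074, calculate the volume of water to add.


V_water = V·((SG_curr − 1)/(SG_target − 1) − 1)
V_water = 26.7·((1.074 − 1)/(1.043 − 1) − 1)

19.2488 L


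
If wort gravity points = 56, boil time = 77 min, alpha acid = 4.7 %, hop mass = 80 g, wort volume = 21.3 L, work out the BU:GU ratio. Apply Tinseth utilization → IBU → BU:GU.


U = 1.65·0.000125^(GP/1000)·(1−e^(−0.04t))/4.15;  IBU = (α/100)·m·U·1000/V;  BU:GU = IBU/GP
U = 1.65·0.000125^(56/1000)·(1−e^(−0.04·77))/4.15 = 0.2293
IBU = (4.7/100)·80·0.2293·1000/21.3 = 40.4798
BU:GU = 40.4798/56

0.7229


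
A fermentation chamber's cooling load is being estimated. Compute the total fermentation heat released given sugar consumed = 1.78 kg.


Q = m_sugar · 590 kJ/kg
Q = 1.78 · 590

1050.2000 kJ


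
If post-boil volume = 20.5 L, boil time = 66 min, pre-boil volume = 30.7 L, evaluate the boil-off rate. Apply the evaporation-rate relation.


rate = (V_pre − V_post) / (t_min/60)
rate = (30.7 − 20.5) / (66/60)

9.2727 L/hr


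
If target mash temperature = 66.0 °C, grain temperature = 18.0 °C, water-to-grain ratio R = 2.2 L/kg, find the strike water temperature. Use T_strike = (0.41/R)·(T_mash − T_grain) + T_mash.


T_strike = (0.41/2.2)·(66.0 − 18.0) + 66.0

74.9455 °C


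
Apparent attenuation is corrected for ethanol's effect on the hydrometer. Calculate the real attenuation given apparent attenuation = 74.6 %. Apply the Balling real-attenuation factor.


RA = AA · 0.8192
RA = 74.6 · 0.8192

61.1123 %


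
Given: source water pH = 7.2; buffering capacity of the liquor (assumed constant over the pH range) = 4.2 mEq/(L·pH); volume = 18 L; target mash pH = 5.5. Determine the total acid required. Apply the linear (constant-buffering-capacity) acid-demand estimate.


acid = buffering capacity · (pH_source − pH_target) · V
acid = 4.2 · (7.2 − 5.5) · 18

128.5200 mEq


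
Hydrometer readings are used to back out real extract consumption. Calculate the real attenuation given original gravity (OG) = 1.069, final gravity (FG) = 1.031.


AA = (OG−FG)/(OG−1)·100;  RA = AA·0.8192
AA = (1.069 − 1.031)/(1.069 − 1)·100 = 55.0725
RA = 55.0725·0.8192

45.1154 %


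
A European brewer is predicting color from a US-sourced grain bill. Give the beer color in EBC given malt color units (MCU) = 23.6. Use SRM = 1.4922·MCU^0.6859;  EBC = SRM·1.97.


SRM = 1.4922·23.6^0.6859 = 13.0469
EBC = 13.0469·1.97

25.7024 EBC


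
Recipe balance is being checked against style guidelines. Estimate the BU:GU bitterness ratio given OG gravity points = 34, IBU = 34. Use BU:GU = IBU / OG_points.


BU:GU = 34 / 34

1.0000


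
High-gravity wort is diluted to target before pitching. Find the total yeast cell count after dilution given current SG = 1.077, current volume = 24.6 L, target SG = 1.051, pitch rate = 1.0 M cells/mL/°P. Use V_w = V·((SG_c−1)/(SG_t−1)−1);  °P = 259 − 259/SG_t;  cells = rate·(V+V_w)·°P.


V_w = 24.6·((1.077−1)/(1.051−1)−1) = 12.5412
V_final = 24.6 + 12.5412 = 37.1412
°P = 259 − 259/1.051 = 12.5680
cells = 1.0·37.1412·12.5680

466.7914 billion cells


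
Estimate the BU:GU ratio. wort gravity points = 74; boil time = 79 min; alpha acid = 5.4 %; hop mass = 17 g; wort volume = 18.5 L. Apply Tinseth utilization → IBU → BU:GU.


U = 1.65·0.000125^(GP/1000)·(1−e^(−0.04t))/4.15;  IBU = (α/100)·m·U·1000/V;  BU:GU = IBU/GP
U = 1.65·0.000125^(74/1000)·(1−e^(−0.04·79))/4.15 = 0.1958
IBU = (5.4/100)·17·0.1958·1000/18.5 = 9.7152
BU:GU = 9.7152/74

0.1313


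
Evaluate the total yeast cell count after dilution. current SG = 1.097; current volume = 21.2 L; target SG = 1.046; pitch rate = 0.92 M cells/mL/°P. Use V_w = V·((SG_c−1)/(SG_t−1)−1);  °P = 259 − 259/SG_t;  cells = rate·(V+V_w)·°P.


V_w = 21.2·((1.097−1)/(1.046−1)−1) = 23.5043
V_final = 21.2 + 23.5043 = 44.7043
°P = 259 − 259/1.046 = 11.3901
cells = 0.92·44.7043·11.3901

468.4503 billion cells


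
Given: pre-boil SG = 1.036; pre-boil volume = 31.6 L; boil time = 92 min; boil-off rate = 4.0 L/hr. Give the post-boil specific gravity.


V_post = V_pre − rate·(t/60);  SG_post = 1 + (SG_pre−1)·V_pre/V_post
V_post = 31.6 − 4.0·(92/60) = 25.4667
SG_post = 1 + (1.036 − 1)·31.6/25.4667

1.0447


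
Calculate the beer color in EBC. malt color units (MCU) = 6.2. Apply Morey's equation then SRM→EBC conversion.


SRM = 1.4922·MCU^0.6859;  EBC = SRM·1.97
SRM = 1.4922·6.2^0.6859 = 5.2159
EBC = 5.2159·1.97

10.2753 EBC


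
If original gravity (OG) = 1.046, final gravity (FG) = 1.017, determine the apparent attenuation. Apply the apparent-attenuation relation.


AA = (OG − FG)/(OG − 1) · 100
AA = (1.046 − 1.017)/(1.046 − 1) · 100

63.0435 %


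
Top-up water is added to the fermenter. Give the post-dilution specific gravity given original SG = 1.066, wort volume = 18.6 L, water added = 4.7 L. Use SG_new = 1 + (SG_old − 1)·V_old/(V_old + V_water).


pts = (1.066 − 1)·1000·18.6/(18.6 + 4.7) = 52.6867
SG_new = 1 + 52.6867/1000

1.0527


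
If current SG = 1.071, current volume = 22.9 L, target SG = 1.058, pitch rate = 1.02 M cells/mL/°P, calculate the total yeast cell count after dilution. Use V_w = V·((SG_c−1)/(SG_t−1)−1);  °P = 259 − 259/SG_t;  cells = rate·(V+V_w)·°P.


V_w = 22.9·((1.071−1)/(1.058−1)−1) = 5.1328
V_final = 22.9 + 5.1328 = 28.0328
°P = 259 − 259/1.058 = 14.1985
cells = 1.02·28.0328·14.1985

405.9832 billion cells


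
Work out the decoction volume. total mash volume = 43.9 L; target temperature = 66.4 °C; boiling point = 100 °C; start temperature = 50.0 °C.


V_dec = V_total·(T_target − T_start)/(T_boil − T_start)
V_dec = 43.9·(66.4 − 50.0)/(100 − 50.0)

14.3992 L


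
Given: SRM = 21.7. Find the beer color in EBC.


EBC = SRM · 1.97
EBC = 21.7 · 1.97

42.7490 EBC


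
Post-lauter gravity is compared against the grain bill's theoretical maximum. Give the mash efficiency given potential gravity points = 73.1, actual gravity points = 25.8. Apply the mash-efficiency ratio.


efficiency = actual / potential × 100
efficiency = 25.8 / 73.1 × 100

35.2941 %


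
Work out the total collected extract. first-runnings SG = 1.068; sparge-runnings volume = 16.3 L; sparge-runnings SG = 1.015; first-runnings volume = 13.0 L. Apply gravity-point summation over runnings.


total = Σ (SG_i − 1)·1000·V_i
first = (1.068 − 1)·1000·13.0 = 884.0000
sparge = (1.015 − 1)·1000·16.3 = 244.5000
total = 884.0000 + 244.5000

1128.5000 gravity·L


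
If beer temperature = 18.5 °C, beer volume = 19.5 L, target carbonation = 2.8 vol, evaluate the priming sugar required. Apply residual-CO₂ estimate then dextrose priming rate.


residual = 14.695·(0.01821 + 0.09011·e^(−0.04·T));  sugar = (target − residual)·4.0·V
residual = 14.695·(0.01821 + 0.09011·e^(−0.04·18.5)) = 0.8994
sugar = (2.8 − 0.8994)·4.0·19.5

148.2488 g


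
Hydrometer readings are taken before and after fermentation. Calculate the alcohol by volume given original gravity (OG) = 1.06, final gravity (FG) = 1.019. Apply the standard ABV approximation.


ABV = (OG − FG) · 131.25
ABV = (1.06 − 1.019) · 131.25

5.3813 % ABV


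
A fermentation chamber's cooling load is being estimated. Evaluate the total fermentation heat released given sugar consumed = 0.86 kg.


Q = m_sugar · 590 kJ/kg
Q = 0.86 · 590

507.4000 kJ


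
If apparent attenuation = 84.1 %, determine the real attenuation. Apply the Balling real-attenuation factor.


RA = AA · 0.8192
RA = 84.1 · 0.8192

68.8947 %


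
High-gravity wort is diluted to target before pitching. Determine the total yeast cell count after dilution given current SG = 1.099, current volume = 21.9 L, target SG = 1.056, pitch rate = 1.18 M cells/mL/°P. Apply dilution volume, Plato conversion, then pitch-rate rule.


V_w = V·((SG_c−1)/(SG_t−1)−1);  °P = 259 − 259/SG_t;  cells = rate·(V+V_w)·°P
V_w = 21.9·((1.099−1)/(1.056−1)−1) = 16.8161
V_final = 21.9 + 16.8161 = 38.7161
°P = 259 − 259/1.056 = 13.7348
cells = 1.18·38.7161·13.7348

627.4761 billion cells


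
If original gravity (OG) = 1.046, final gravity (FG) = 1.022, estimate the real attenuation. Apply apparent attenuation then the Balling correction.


AA = (OG−FG)/(OG−1)·100;  RA = AA·0.8192
AA = (1.046 − 1.022)/(1.046 − 1)·100 = 52.1739
RA = 52.1739·0.8192

42.7409 %


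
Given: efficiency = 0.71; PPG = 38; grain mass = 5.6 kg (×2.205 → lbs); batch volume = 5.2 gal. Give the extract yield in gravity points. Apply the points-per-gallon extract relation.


points = lbs × PPG × eff / vol
lbs = 5.6 × 2.205 = 12.3480
points = 12.3480 × 38 × 0.71 / 5.2

64.0671 points


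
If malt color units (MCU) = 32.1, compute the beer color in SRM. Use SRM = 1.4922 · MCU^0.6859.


SRM = 1.4922 · 32.1^0.6859

16.1116 SRM


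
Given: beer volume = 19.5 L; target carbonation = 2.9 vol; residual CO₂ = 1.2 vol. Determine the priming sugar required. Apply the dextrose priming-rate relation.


sugar = (target − residual)·4.0·V
sugar = (2.9 − 1.2)·4.0·19.5

132.6000 g


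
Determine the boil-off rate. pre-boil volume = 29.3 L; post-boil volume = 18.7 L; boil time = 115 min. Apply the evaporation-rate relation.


rate = (V_pre − V_post) / (t_min/60)
rate = (29.3 − 18.7) / (115/60)

5.5304 L/hr


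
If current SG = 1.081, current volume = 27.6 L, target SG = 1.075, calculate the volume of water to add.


V_water = V·((SG_curr − 1)/(SG_target − 1) − 1)
V_water = 27.6·((1.081 − 1)/(1.075 − 1) − 1)

2.2080 L


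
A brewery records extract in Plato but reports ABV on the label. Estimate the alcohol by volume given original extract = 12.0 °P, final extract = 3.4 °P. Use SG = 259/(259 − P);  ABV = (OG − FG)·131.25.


OG = 259/(259 − 12.0) = 1.0486
FG = 259/(259 − 3.4) = 1.0133
ABV = (1.0486 − 1.0133)·131.25

4.6306 % ABV


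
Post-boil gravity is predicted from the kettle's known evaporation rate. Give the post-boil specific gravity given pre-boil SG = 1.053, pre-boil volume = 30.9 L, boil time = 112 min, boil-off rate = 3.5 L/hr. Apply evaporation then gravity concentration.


V_post = V_pre − rate·(t/60);  SG_post = 1 + (SG_pre−1)·V_pre/V_post
V_post = 30.9 − 3.5·(112/60) = 24.3667
SG_post = 1 + (1.053 − 1)·30.9/24.3667

1.0672


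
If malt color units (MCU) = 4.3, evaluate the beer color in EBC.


SRM = 1.4922·MCU^0.6859;  EBC = SRM·1.97
SRM = 1.4922·4.3^0.6859 = 4.0581
EBC = 4.0581·1.97

7.9945 EBC


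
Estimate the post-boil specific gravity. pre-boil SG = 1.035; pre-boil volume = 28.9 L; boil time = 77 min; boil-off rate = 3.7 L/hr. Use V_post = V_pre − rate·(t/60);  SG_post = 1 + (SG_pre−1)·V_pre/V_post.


V_post = 28.9 − 3.7·(77/60) = 24.1517
SG_post = 1 + (1.035 − 1)·28.9/24.1517

1.0419


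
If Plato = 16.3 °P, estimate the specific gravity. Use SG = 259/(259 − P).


SG = 259/(259 − 16.3)

1.0672


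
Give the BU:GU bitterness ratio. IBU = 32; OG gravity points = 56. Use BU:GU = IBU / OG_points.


BU:GU = 32 / 56

0.5714


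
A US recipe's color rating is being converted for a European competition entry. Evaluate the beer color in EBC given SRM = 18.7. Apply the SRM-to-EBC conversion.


EBC = SRM · 1.97
EBC = 18.7 · 1.97

36.8390 EBC


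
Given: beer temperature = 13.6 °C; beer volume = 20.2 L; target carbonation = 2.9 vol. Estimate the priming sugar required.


residual = 14.695·(0.01821 + 0.09011·e^(−0.04·T));  sugar = (target − residual)·4.0·V
residual = 14.695·(0.01821 + 0.09011·e^(−0.04·13.6)) = 1.0362
sugar = (2.9 − 1.0362)·4.0·20.2

150.5974 g


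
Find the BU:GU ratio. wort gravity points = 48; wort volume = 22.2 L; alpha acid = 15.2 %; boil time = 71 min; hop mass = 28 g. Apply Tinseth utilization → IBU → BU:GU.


U = 1.65·0.000125^(GP/1000)·(1−e^(−0.04t))/4.15;  IBU = (α/100)·m·U·1000/V;  BU:GU = IBU/GP
U = 1.65·0.000125^(48/1000)·(1−e^(−0.04·71))/4.15 = 0.2432
IBU = (15.2/100)·28·0.2432·1000/22.2 = 46.6220
BU:GU = 46.6220/48

0.9713


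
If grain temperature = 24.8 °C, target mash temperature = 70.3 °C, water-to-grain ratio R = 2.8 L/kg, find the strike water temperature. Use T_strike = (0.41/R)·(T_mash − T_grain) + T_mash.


T_strike = (0.41/2.8)·(70.3 − 24.8) + 70.3

76.9625 °C


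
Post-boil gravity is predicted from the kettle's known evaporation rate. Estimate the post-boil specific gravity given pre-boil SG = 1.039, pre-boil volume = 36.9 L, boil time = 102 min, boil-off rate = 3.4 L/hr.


V_post = V_pre − rate·(t/60);  SG_post = 1 + (SG_pre−1)·V_pre/V_post
V_post = 36.9 − 3.4·(102/60) = 31.1200
SG_post = 1 + (1.039 − 1)·36.9/31.1200

1.0462


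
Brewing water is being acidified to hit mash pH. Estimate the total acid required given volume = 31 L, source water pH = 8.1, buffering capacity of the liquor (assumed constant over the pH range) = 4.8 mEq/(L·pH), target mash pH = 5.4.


acid = buffering capacity · (pH_source − pH_target) · V
acid = 4.8 · (8.1 − 5.4) · 31

401.7600 mEq


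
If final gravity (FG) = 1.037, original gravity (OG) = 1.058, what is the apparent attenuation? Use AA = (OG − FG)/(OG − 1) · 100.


AA = (1.058 − 1.037)/(1.058 − 1) · 100

36.2069 %


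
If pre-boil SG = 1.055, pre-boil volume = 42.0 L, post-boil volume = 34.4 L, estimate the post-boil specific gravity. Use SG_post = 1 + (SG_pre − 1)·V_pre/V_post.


pts_pre = (1.055 − 1)·1000 = 55.0000
pts_post = 55.0000·42.0/34.4 = 67.1512
SG_post = 1 + 67.1512/1000

1.0672


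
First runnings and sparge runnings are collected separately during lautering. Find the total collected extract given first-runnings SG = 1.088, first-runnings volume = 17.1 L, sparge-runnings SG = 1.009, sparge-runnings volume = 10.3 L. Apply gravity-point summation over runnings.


total = Σ (SG_i − 1)·1000·V_i
first = (1.088 − 1)·1000·17.1 = 1504.8000
sparge = (1.009 − 1)·1000·10.3 = 92.7000
total = 1504.8000 + 92.7000

1597.5000 gravity·L


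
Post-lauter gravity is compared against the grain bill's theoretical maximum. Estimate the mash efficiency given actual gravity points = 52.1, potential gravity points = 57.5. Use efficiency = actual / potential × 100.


efficiency = 52.1 / 57.5 × 100

90.6087 %


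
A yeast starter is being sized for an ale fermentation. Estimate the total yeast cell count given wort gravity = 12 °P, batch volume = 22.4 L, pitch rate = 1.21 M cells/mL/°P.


cells (billions) = rate · V_L · °P
cells = 1.21 · 22.4 · 12

325.2480 billion cells


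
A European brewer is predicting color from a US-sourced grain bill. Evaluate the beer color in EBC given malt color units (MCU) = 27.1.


SRM = 1.4922·MCU^0.6859;  EBC = SRM·1.97
SRM = 1.4922·27.1^0.6859 = 14.3450
EBC = 14.3450·1.97

28.2597 EBC


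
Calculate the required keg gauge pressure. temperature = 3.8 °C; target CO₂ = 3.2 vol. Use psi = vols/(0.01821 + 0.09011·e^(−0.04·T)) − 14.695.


psi = 3.2/(0.01821 + 0.09011·e^(−0.04·3.8)) − 14.695

18.7731 psi


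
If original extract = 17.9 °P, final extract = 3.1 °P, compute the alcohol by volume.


SG = 259/(259 − P);  ABV = (OG − FG)·131.25
OG = 259/(259 − 17.9) = 1.0742
FG = 259/(259 − 3.1) = 1.0121
ABV = (1.0742 − 1.0121)·131.25

8.1544 % ABV


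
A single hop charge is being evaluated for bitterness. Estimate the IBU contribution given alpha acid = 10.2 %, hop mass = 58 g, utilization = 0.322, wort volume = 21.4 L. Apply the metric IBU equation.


IBU = (α/100)·mass·U·1000 / V
IBU = (10.2/100)·58·0.322·1000 / 21.4

89.0164 IBU


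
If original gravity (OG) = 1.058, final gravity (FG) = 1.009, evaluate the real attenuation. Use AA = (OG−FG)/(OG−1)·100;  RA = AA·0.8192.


AA = (1.058 − 1.009)/(1.058 − 1)·100 = 84.4828
RA = 84.4828·0.8192

69.2083 %


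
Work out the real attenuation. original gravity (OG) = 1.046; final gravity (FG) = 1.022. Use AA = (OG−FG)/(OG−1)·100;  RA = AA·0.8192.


AA = (1.046 − 1.022)/(1.046 − 1)·100 = 52.1739
RA = 52.1739·0.8192

42.7409 %


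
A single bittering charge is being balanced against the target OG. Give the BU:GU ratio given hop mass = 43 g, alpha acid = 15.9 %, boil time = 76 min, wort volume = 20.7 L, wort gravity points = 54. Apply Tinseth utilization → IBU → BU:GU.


U = 1.65·0.000125^(GP/1000)·(1−e^(−0.04t))/4.15;  IBU = (α/100)·m·U·1000/V;  BU:GU = IBU/GP
U = 1.65·0.000125^(54/1000)·(1−e^(−0.04·76))/4.15 = 0.2330
IBU = (15.9/100)·43·0.2330·1000/20.7 = 76.9620
BU:GU = 76.9620/54

1.4252


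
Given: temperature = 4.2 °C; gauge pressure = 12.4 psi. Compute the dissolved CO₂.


vols = (P + 14.695)·(0.01821 + 0.09011·e^(−0.04·T))
vols = (12.4 + 14.695)·(0.01821 + 0.09011·e^(−0.04·4.2))

2.5574 volumes


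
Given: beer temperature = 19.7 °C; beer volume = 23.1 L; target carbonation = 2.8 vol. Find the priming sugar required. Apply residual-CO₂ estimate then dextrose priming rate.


residual = 14.695·(0.01821 + 0.09011·e^(−0.04·T));  sugar = (target − residual)·4.0·V
residual = 14.695·(0.01821 + 0.09011·e^(−0.04·19.7)) = 0.8698
sugar = (2.8 − 0.8698)·4.0·23.1

178.3537 g


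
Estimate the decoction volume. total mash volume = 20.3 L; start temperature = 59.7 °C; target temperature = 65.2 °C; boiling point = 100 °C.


V_dec = V_total·(T_target − T_start)/(T_boil − T_start)
V_dec = 20.3·(65.2 − 59.7)/(100 − 59.7)

2.7705 L


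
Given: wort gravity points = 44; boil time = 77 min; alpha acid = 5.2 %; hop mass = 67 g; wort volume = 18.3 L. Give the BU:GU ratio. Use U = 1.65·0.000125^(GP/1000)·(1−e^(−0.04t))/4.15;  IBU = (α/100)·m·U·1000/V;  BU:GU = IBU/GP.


U = 1.65·0.000125^(44/1000)·(1−e^(−0.04·77))/4.15 = 0.2554
IBU = (5.2/100)·67·0.2554·1000/18.3 = 48.6288
BU:GU = 48.6288/44

1.1052


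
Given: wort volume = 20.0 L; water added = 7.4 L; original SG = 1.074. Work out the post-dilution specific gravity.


SG_new = 1 + (SG_old − 1)·V_old/(V_old + V_water)
pts = (1.074 − 1)·1000·20.0/(20.0 + 7.4) = 54.0146
SG_new = 1 + 54.0146/1000

1.0540


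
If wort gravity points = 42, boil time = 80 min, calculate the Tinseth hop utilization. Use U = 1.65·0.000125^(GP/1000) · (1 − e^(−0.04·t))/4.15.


bigness = 1.65·0.000125^(42/1000) = 1.1312
boil_factor = (1 − e^(−0.04·80))/4.15 = 0.2311
U = 1.1312 · 0.2311

0.2615


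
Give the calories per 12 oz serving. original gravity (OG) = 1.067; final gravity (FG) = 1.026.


ABW = (OG−FG)·131.25·0.79/FG;  °P = 259 − 259/SG (for OG→OE and FG→AE);  RE = 0.1808·OE + 0.8192·AE;  Cal = (6.9·ABW + 4·(RE−0.1))·FG·3.55
ABW = (1.067 − 1.026)·131.25·0.79/1.026 = 4.1435
OE = 259 − 259/1.067 = 16.2634 °P
AE = 259 − 259/1.026 = 6.5634 °P
RE = 0.1808·16.2634 + 0.8192·6.5634 = 8.3171 °P
Cal = (6.9·4.1435 + 4·(8.3171−0.1))·1.026·3.55

223.8496 kcal


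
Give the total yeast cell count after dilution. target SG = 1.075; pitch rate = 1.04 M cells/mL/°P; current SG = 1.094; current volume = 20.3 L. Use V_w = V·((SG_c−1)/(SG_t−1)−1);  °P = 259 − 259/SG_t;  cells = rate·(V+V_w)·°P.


V_w = 20.3·((1.094−1)/(1.075−1)−1) = 5.1427
V_final = 20.3 + 5.1427 = 25.4427
°P = 259 − 259/1.075 = 18.0698
cells = 1.04·25.4427·18.0698

478.1328 billion cells


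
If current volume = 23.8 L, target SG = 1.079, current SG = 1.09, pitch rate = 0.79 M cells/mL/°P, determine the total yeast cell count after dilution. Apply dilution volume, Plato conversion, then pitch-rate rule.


V_w = V·((SG_c−1)/(SG_t−1)−1);  °P = 259 − 259/SG_t;  cells = rate·(V+V_w)·°P
V_w = 23.8·((1.09−1)/(1.079−1)−1) = 3.3139
V_final = 23.8 + 3.3139 = 27.1139
°P = 259 − 259/1.079 = 18.9629
cells = 0.79·27.1139·18.9629

406.1859 billion cells


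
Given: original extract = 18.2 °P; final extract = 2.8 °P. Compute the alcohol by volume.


SG = 259/(259 − P);  ABV = (OG − FG)·131.25
OG = 259/(259 − 18.2) = 1.0756
FG = 259/(259 − 2.8) = 1.0109
ABV = (1.0756 − 1.0109)·131.25

8.4856 % ABV


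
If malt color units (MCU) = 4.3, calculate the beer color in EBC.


SRM = 1.4922·MCU^0.6859;  EBC = SRM·1.97
SRM = 1.4922·4.3^0.6859 = 4.0581
EBC = 4.0581·1.97

7.9945 EBC


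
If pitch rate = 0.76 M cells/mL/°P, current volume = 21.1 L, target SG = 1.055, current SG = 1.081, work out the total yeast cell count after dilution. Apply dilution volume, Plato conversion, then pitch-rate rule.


V_w = V·((SG_c−1)/(SG_t−1)−1);  °P = 259 − 259/SG_t;  cells = rate·(V+V_w)·°P
V_w = 21.1·((1.081−1)/(1.055−1)−1) = 9.9745
V_final = 21.1 + 9.9745 = 31.0745
°P = 259 − 259/1.055 = 13.5024
cells = 0.76·31.0745·13.5024

318.8808 billion cells


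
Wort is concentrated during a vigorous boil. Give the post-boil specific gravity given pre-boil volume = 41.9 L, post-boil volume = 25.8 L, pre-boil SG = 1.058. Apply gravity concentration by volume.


SG_post = 1 + (SG_pre − 1)·V_pre/V_post
pts_pre = (1.058 − 1)·1000 = 58.0000
pts_post = 58.0000·41.9/25.8 = 94.1938
SG_post = 1 + 94.1938/1000

1.0942


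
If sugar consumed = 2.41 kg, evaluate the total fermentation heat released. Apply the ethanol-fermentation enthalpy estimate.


Q = m_sugar · 590 kJ/kg
Q = 2.41 · 590

1421.9000 kJ


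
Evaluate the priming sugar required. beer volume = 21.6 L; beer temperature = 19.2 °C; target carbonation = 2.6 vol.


residual = 14.695·(0.01821 + 0.09011·e^(−0.04·T));  sugar = (target − residual)·4.0·V
residual = 14.695·(0.01821 + 0.09011·e^(−0.04·19.2)) = 0.8819
sugar = (2.6 − 0.8819)·4.0·21.6

148.4413 g


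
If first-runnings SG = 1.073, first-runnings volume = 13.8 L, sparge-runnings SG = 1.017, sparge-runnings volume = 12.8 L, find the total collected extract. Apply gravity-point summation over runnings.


total = Σ (SG_i − 1)·1000·V_i
first = (1.073 − 1)·1000·13.8 = 1007.4000
sparge = (1.017 − 1)·1000·12.8 = 217.6000
total = 1007.4000 + 217.6000

1225.0000 gravity·L


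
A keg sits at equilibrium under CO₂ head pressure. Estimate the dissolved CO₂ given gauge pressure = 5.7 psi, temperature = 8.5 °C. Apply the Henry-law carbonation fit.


vols = (P + 14.695)·(0.01821 + 0.09011·e^(−0.04·T))
vols = (5.7 + 14.695)·(0.01821 + 0.09011·e^(−0.04·8.5))

1.6795 volumes


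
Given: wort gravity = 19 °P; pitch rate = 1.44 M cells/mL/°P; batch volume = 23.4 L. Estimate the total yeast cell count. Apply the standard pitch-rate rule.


cells (billions) = rate · V_L · °P
cells = 1.44 · 23.4 · 19

640.2240 billion cells


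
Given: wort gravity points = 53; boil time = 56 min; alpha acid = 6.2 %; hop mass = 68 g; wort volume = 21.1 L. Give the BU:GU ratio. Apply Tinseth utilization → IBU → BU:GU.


U = 1.65·0.000125^(GP/1000)·(1−e^(−0.04t))/4.15;  IBU = (α/100)·m·U·1000/V;  BU:GU = IBU/GP
U = 1.65·0.000125^(53/1000)·(1−e^(−0.04·56))/4.15 = 0.2206
IBU = (6.2/100)·68·0.2206·1000/21.1 = 44.0864
BU:GU = 44.0864/53

0.8318


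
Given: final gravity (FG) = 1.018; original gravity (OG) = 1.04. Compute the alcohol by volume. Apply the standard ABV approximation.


ABV = (OG − FG) · 131.25
ABV = (1.04 − 1.018) · 131.25

2.8875 % ABV


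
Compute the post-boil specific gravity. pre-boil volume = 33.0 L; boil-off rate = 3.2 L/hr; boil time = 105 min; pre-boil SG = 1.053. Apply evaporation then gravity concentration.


V_post = V_pre − rate·(t/60);  SG_post = 1 + (SG_pre−1)·V_pre/V_post
V_post = 33.0 − 3.2·(105/60) = 27.4000
SG_post = 1 + (1.053 − 1)·33.0/27.4000

1.0638


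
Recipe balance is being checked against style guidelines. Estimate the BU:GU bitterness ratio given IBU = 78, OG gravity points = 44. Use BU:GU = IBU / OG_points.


BU:GU = 78 / 44

1.7727


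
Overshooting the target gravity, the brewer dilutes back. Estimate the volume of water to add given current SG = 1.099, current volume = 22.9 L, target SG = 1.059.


V_water = V·((SG_curr − 1)/(SG_target − 1) − 1)
V_water = 22.9·((1.099 − 1)/(1.059 − 1) − 1)

15.5254 L


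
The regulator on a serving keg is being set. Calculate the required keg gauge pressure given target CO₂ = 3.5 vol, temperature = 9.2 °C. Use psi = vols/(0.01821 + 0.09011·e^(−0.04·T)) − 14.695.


psi = 3.5/(0.01821 + 0.09011·e^(−0.04·9.2)) − 14.695

28.7419 psi


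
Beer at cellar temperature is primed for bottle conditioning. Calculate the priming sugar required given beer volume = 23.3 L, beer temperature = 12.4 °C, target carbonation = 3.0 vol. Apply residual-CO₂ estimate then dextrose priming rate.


residual = 14.695·(0.01821 + 0.09011·e^(−0.04·T));  sugar = (target − residual)·4.0·V
residual = 14.695·(0.01821 + 0.09011·e^(−0.04·12.4)) = 1.0740
sugar = (3.0 − 1.0740)·4.0·23.3

179.5067 g


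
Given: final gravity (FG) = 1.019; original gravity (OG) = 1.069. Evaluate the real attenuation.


AA = (OG−FG)/(OG−1)·100;  RA = AA·0.8192
AA = (1.069 − 1.019)/(1.069 − 1)·100 = 72.4638
RA = 72.4638·0.8192

59.3623 %


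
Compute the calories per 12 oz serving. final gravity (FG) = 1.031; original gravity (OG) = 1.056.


ABW = (OG−FG)·131.25·0.79/FG;  °P = 259 − 259/SG (for OG→OE and FG→AE);  RE = 0.1808·OE + 0.8192·AE;  Cal = (6.9·ABW + 4·(RE−0.1))·FG·3.55
ABW = (1.056 − 1.031)·131.25·0.79/1.031 = 2.5142
OE = 259 − 259/1.056 = 13.7348 °P
AE = 259 − 259/1.031 = 7.7876 °P
RE = 0.1808·13.7348 + 0.8192·7.7876 = 8.8629 °P
Cal = (6.9·2.5142 + 4·(8.8629−0.1))·1.031·3.55

191.7855 kcal


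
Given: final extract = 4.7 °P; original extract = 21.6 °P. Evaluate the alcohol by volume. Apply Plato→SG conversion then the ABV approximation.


SG = 259/(259 − P);  ABV = (OG − FG)·131.25
OG = 259/(259 − 21.6) = 1.0910
FG = 259/(259 − 4.7) = 1.0185
ABV = (1.0910 − 1.0185)·131.25

9.5161 % ABV


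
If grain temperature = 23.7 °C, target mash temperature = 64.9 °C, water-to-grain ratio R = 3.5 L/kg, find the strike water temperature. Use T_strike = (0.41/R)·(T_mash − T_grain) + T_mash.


T_strike = (0.41/3.5)·(64.9 − 23.7) + 64.9

69.7263 °C


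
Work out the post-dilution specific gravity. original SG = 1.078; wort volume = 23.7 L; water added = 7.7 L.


SG_new = 1 + (SG_old − 1)·V_old/(V_old + V_water)
pts = (1.078 − 1)·1000·23.7/(23.7 + 7.7) = 58.8726
SG_new = 1 + 58.8726/1000

1.0589


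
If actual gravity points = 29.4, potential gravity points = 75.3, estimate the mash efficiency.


efficiency = actual / potential × 100
efficiency = 29.4 / 75.3 × 100

39.0438 %


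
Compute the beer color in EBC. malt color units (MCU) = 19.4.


SRM = 1.4922·MCU^0.6859;  EBC = SRM·1.97
SRM = 1.4922·19.4^0.6859 = 11.4059
EBC = 11.4059·1.97

22.4697 EBC


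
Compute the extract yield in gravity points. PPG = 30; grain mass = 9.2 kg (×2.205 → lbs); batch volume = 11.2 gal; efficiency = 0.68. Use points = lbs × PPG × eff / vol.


lbs = 9.2 × 2.205 = 20.2860
points = 20.2860 × 30 × 0.68 / 11.2

36.9495 points


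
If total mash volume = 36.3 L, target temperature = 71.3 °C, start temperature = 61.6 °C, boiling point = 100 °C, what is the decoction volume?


V_dec = V_total·(T_target − T_start)/(T_boil − T_start)
V_dec = 36.3·(71.3 − 61.6)/(100 − 61.6)

9.1695 L


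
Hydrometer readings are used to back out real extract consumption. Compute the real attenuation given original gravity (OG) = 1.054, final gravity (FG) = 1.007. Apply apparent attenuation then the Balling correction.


AA = (OG−FG)/(OG−1)·100;  RA = AA·0.8192
AA = (1.054 − 1.007)/(1.054 − 1)·100 = 87.0370
RA = 87.0370·0.8192

71.3007 %
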